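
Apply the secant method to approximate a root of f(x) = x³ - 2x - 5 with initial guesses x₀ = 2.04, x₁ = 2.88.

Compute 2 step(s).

f(x) = x³ - 2x - 5
x₀ = 2.04, x₁ = 2.88

Secant formula: x_{n+1} = x_n - f(x_n)(x_n - x_{n-1})/(f(x_n) - f(x_{n-1}))

Iteration 1:
  f(2.040000) = -0.590336
  f(2.880000) = 13.127872
  x_2 = 2.880000 - 13.127872×(2.880000 - 2.040000)/(13.127872 - (-0.590336))
       = 2.076148
Iteration 2:
  f(2.880000) = 13.127872
  f(2.076148) = -0.203290
  x_3 = 2.076148 - (-0.203290)×(2.076148 - 2.880000)/(-0.203290 - 13.127872)
       = 2.088406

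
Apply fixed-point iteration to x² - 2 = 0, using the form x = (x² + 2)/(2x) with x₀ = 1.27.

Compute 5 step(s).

Equation: x² - 2 = 0
Fixed-point form: x = (x² + 2)/(2x)
x₀ = 1.27

x_1 = g(1.270000) = 1.422402
x_2 = g(1.422402) = 1.414237
x_3 = g(1.414237) = 1.414214
x_4 = g(1.414214) = 1.414214
x_5 = g(1.414214) = 1.414214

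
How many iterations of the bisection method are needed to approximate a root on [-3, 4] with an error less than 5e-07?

We need (b-a)/2^n ≤ 5e-07
(4 - (-3))/2^n ≤ 5e-07
7/2^n ≤ 5e-07
2^n ≥ 14000000
n ≥ log₂(14000000) = 23.74
n ≥ 24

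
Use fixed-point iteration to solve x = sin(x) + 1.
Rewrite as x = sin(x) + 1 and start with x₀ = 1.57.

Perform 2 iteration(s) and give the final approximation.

Equation: x = sin(x) + 1
Fixed-point form: x = sin(x) + 1
x₀ = 1.57

x_1 = g(1.570000) = 2.000000
x_2 = g(2.000000) = 1.909298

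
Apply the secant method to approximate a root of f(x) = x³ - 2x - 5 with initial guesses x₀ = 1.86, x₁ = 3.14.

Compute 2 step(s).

f(x) = x³ - 2x - 5
x₀ = 1.86, x₁ = 3.14

Secant formula: x_{n+1} = x_n - f(x_n)(x_n - x_{n-1})/(f(x_n) - f(x_{n-1}))

Iteration 1:
  f(1.860000) = -2.285144
  f(3.140000) = 19.679144
  x_2 = 3.140000 - 19.679144×(3.140000 - 1.860000)/(19.679144 - (-2.285144))
       = 1.993170
Iteration 2:
  f(3.140000) = 19.679144
  f(1.993170) = -1.068020
  x_3 = 1.993170 - (-1.068020)×(1.993170 - 3.140000)/(-1.068020 - 19.679144)
       = 2.052206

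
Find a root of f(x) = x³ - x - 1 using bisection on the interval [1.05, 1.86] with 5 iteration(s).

f(x) = x³ - x - 1
Initial interval: [1.05, 1.86]

Iteration 1:
  c_1 = (1.050000 + 1.860000)/2 = 1.455000
  f(c_1) = f(1.455000) = 0.625271
  f(a) × f(c) < 0, new interval: [1.050000, 1.455000]
Iteration 2:
  c_2 = (1.050000 + 1.455000)/2 = 1.252500
  f(c_2) = f(1.252500) = -0.287633
  f(a) × f(c) ≥ 0, new interval: [1.252500, 1.455000]
Iteration 3:
  c_3 = (1.252500 + 1.455000)/2 = 1.353750
  f(c_3) = f(1.353750) = 0.127185
  f(a) × f(c) < 0, new interval: [1.252500, 1.353750]
Iteration 4:
  c_4 = (1.252500 + 1.353750)/2 = 1.303125
  f(c_4) = f(1.303125) = -0.090243
  f(a) × f(c) ≥ 0, new interval: [1.303125, 1.353750]
Iteration 5:
  c_5 = (1.303125 + 1.353750)/2 = 1.328438
  f(c_5) = f(1.328438) = 0.015918
  f(a) × f(c) < 0, new interval: [1.303125, 1.328438]

After 5 iteration(s), the approximation is c_5 = 1.328438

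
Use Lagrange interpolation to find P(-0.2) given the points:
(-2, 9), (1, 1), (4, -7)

Lagrange interpolation formula:
P(x) = Σ yᵢ × Lᵢ(x)
where Lᵢ(x) = Π_{j≠i} (x - xⱼ)/(xᵢ - xⱼ)

L_0(-0.2) = (-0.2 - 1)/(-2 - 1) × (-0.2 - 4)/(-2 - 4) = 0.280000
L_1(-0.2) = (-0.2 - (-2))/(1 - (-2)) × (-0.2 - 4)/(1 - 4) = 0.840000
L_2(-0.2) = (-0.2 - (-2))/(4 - (-2)) × (-0.2 - 1)/(4 - 1) = -0.120000

P(-0.2) = 9×L_0(-0.2) + 1×L_1(-0.2) + (-7)×L_2(-0.2)
P(-0.2) = 4.200000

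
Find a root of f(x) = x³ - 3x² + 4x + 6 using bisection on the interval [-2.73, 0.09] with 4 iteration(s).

f(x) = x³ - 3x² + 4x + 6
Initial interval: [-2.73, 0.09]

Iteration 1:
  c_1 = (-2.730000 + 0.090000)/2 = -1.320000
  f(c_1) = f(-1.320000) = -6.807168
  f(a) × f(c) ≥ 0, new interval: [-1.320000, 0.090000]
Iteration 2:
  c_2 = (-1.320000 + 0.090000)/2 = -0.615000
  f(c_2) = f(-0.615000) = 2.172717
  f(a) × f(c) < 0, new interval: [-1.320000, -0.615000]
Iteration 3:
  c_3 = (-1.320000 + (-0.615000))/2 = -0.967500
  f(c_3) = f(-0.967500) = -1.583803
  f(a) × f(c) ≥ 0, new interval: [-0.967500, -0.615000]
Iteration 4:
  c_4 = (-0.967500 + (-0.615000))/2 = -0.791250
  f(c_4) = f(-0.791250) = 0.461387
  f(a) × f(c) < 0, new interval: [-0.967500, -0.791250]

After 4 iteration(s), the approximation is c_4 = -0.791250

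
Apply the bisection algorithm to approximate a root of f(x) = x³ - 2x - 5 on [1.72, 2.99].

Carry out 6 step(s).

f(x) = x³ - 2x - 5
Initial interval: [1.72, 2.99]

Iteration 1:
  c_1 = (1.720000 + 2.990000)/2 = 2.355000
  f(c_1) = f(2.355000) = 3.350889
  f(a) × f(c) < 0, new interval: [1.720000, 2.355000]
Iteration 2:
  c_2 = (1.720000 + 2.355000)/2 = 2.037500
  f(c_2) = f(2.037500) = -0.616510
  f(a) × f(c) ≥ 0, new interval: [2.037500, 2.355000]
Iteration 3:
  c_3 = (2.037500 + 2.355000)/2 = 2.196250
  f(c_3) = f(2.196250) = 1.201143
  f(a) × f(c) < 0, new interval: [2.037500, 2.196250]
Iteration 4:
  c_4 = (2.037500 + 2.196250)/2 = 2.116875
  f(c_4) = f(2.116875) = 0.252305
  f(a) × f(c) < 0, new interval: [2.037500, 2.116875]
Iteration 5:
  c_5 = (2.037500 + 2.116875)/2 = 2.077187
  f(c_5) = f(2.077187) = -0.191918
  f(a) × f(c) ≥ 0, new interval: [2.077187, 2.116875]
Iteration 6:
  c_6 = (2.077187 + 2.116875)/2 = 2.097031
  f(c_6) = f(2.097031) = 0.027716
  f(a) × f(c) < 0, new interval: [2.077187, 2.097031]

After 6 iteration(s), the approximation is c_6 = 2.097031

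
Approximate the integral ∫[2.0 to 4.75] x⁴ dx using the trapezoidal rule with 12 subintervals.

f(x) = x⁴
a = 2.0, b = 4.75, n = 12
h = (b - a)/n = 0.229167

Trapezoidal rule: (h/2)[f(x₀) + 2f(x₁) + 2f(x₂) + ... + f(xₙ)]

x_0 = 2.0000, f(x_0) = 16.000000, coefficient = 1
x_1 = 2.2292, f(x_1) = 24.692790, coefficient = 2
x_2 = 2.4583, f(x_2) = 36.522717, coefficient = 2
x_3 = 2.6875, f(x_3) = 52.166763, coefficient = 2
x_4 = 2.9167, f(x_4) = 72.368104, coefficient = 2
x_5 = 3.1458, f(x_5) = 97.936108, coefficient = 2
x_6 = 3.3750, f(x_6) = 129.746338, coefficient = 2
x_7 = 3.6042, f(x_7) = 168.740551, coefficient = 2
x_8 = 3.8333, f(x_8) = 215.926698, coefficient = 2
x_9 = 4.0625, f(x_9) = 272.378922, coefficient = 2
x_10 = 4.2917, f(x_10) = 339.237561, coefficient = 2
x_11 = 4.5208, f(x_11) = 417.709147, coefficient = 2
x_12 = 4.7500, f(x_12) = 509.066406, coefficient = 1

I ≈ (0.229167/2) × 4179.917802 = 478.948915
Exact value: 477.213086
Error: 1.735829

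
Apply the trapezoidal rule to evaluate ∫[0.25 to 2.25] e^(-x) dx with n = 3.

f(x) = e^(-x)
a = 0.25, b = 2.25, n = 3
h = (b - a)/n = 0.666667

Trapezoidal rule: (h/2)[f(x₀) + 2f(x₁) + 2f(x₂) + ... + f(xₙ)]

x_0 = 0.2500, f(x_0) = 0.778801, coefficient = 1
x_1 = 0.9167, f(x_1) = 0.399850, coefficient = 2
x_2 = 1.5833, f(x_2) = 0.205290, coefficient = 2
x_3 = 2.2500, f(x_3) = 0.105399, coefficient = 1

I ≈ (0.666667/2) × 2.094479 = 0.698160
Exact value: 0.673402
Error: 0.024758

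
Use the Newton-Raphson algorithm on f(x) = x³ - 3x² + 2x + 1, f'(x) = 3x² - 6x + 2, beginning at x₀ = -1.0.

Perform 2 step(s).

f(x) = x³ - 3x² + 2x + 1
f'(x) = 3x² - 6x + 2
x₀ = -1.0

Newton-Raphson formula: x_{n+1} = x_n - f(x_n)/f'(x_n)

Iteration 1:
  f(-1.000000) = -5.000000
  f'(-1.000000) = 11.000000
  x_1 = -1.000000 - (-5.000000)/11.000000 = -0.545455
Iteration 2:
  f(-0.545455) = -1.145755
  f'(-0.545455) = 6.165289
  x_2 = -0.545455 - (-1.145755)/6.165289 = -0.359615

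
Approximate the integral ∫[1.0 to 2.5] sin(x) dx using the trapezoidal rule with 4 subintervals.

f(x) = sin(x)
a = 1.0, b = 2.5, n = 4
h = (b - a)/n = 0.375000

Trapezoidal rule: (h/2)[f(x₀) + 2f(x₁) + 2f(x₂) + ... + f(xₙ)]

x_0 = 1.0000, f(x_0) = 0.841471, coefficient = 1
x_1 = 1.3750, f(x_1) = 0.980893, coefficient = 2
x_2 = 1.7500, f(x_2) = 0.983986, coefficient = 2
x_3 = 2.1250, f(x_3) = 0.850320, coefficient = 2
x_4 = 2.5000, f(x_4) = 0.598472, coefficient = 1

I ≈ (0.375000/2) × 7.070341 = 1.325689
Exact value: 1.341446
Error: 0.015757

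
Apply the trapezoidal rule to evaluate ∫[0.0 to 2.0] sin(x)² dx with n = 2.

f(x) = sin(x)²
a = 0.0, b = 2.0, n = 2
h = (b - a)/n = 1.000000

Trapezoidal rule: (h/2)[f(x₀) + 2f(x₁) + 2f(x₂) + ... + f(xₙ)]

x_0 = 0.0000, f(x_0) = 0.000000, coefficient = 1
x_1 = 1.0000, f(x_1) = 0.708073, coefficient = 2
x_2 = 2.0000, f(x_2) = 0.826822, coefficient = 1

I ≈ (1.000000/2) × 2.242969 = 1.121484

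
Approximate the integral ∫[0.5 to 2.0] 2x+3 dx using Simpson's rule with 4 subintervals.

f(x) = 2x+3
a = 0.5, b = 2.0, n = 4
h = (b - a)/n = 0.375000

Simpson's rule: (h/3)[f(x₀) + 4f(x₁) + 2f(x₂) + ... + f(xₙ)]

x_0 = 0.5000, f(x_0) = 4.000000, coefficient = 1
x_1 = 0.8750, f(x_1) = 4.750000, coefficient = 4
x_2 = 1.2500, f(x_2) = 5.500000, coefficient = 2
x_3 = 1.6250, f(x_3) = 6.250000, coefficient = 4
x_4 = 2.0000, f(x_4) = 7.000000, coefficient = 1

I ≈ (0.375000/3) × 66.000000 = 8.250000
Exact value: 8.250000
Error: 0.000000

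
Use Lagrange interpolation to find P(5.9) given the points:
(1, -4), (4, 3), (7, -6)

Lagrange interpolation formula:
P(x) = Σ yᵢ × Lᵢ(x)
where Lᵢ(x) = Π_{j≠i} (x - xⱼ)/(xᵢ - xⱼ)

L_0(5.9) = (5.9 - 4)/(1 - 4) × (5.9 - 7)/(1 - 7) = -0.116111
L_1(5.9) = (5.9 - 1)/(4 - 1) × (5.9 - 7)/(4 - 7) = 0.598889
L_2(5.9) = (5.9 - 1)/(7 - 1) × (5.9 - 4)/(7 - 4) = 0.517222

P(5.9) = (-4)×L_0(5.9) + 3×L_1(5.9) + (-6)×L_2(5.9)
P(5.9) = -0.842222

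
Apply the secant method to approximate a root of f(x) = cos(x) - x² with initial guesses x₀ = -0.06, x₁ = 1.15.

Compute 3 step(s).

f(x) = cos(x) - x²
x₀ = -0.06, x₁ = 1.15

Secant formula: x_{n+1} = x_n - f(x_n)(x_n - x_{n-1})/(f(x_n) - f(x_{n-1}))

Iteration 1:
  f(-0.060000) = 0.994601
  f(1.150000) = -0.914013
  x_2 = 1.150000 - (-0.914013)×(1.150000 - (-0.060000))/(-0.914013 - 0.994601)
       = 0.570545
Iteration 2:
  f(1.150000) = -0.914013
  f(0.570545) = 0.516085
  x_3 = 0.570545 - 0.516085×(0.570545 - 1.150000)/(0.516085 - (-0.914013))
       = 0.779655
Iteration 3:
  f(0.570545) = 0.516085
  f(0.779655) = 0.103294
  x_4 = 0.779655 - 0.103294×(0.779655 - 0.570545)/(0.103294 - 0.516085)
       = 0.831981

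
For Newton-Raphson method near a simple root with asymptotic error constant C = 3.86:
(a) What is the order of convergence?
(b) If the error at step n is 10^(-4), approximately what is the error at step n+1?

(a) Newton-Raphson has quadratic (order 2) convergence near simple roots.
    This means |e_{n+1}| ≈ C|e_n|².

(b) With |e_n| = 10^(-4) and C = 3.86:
    |e_{n+1}| ≈ 3.86 × (10^(-4))² = 3.86 × 10^(-8)

(a) 2 (quadratic); (b) |e_{n+1}| ≈ 3.860e-08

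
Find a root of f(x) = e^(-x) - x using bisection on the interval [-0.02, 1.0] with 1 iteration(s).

f(x) = e^(-x) - x
Initial interval: [-0.02, 1.0]

Iteration 1:
  c_1 = (-0.020000 + 1.000000)/2 = 0.490000
  f(c_1) = f(0.490000) = 0.122626
  f(a) × f(c) ≥ 0, new interval: [0.490000, 1.000000]

After 1 iteration(s), the approximation is c_1 = 0.490000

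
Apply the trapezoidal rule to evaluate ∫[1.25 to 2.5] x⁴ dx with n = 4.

f(x) = x⁴
a = 1.25, b = 2.5, n = 4
h = (b - a)/n = 0.312500

Trapezoidal rule: (h/2)[f(x₀) + 2f(x₁) + 2f(x₂) + ... + f(xₙ)]

x_0 = 1.2500, f(x_0) = 2.441406, coefficient = 1
x_1 = 1.5625, f(x_1) = 5.960464, coefficient = 2
x_2 = 1.8750, f(x_2) = 12.359619, coefficient = 2
x_3 = 2.1875, f(x_3) = 22.897720, coefficient = 2
x_4 = 2.5000, f(x_4) = 39.062500, coefficient = 1

I ≈ (0.312500/2) × 123.939514 = 19.365549
Exact value: 18.920898
Error: 0.444651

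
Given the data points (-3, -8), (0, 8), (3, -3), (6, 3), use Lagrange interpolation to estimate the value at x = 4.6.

Lagrange interpolation formula:
P(x) = Σ yᵢ × Lᵢ(x)
where Lᵢ(x) = Π_{j≠i} (x - xⱼ)/(xᵢ - xⱼ)

L_0(4.6) = (4.6 - 0)/(-3 - 0) × (4.6 - 3)/(-3 - 3) × (4.6 - 6)/(-3 - 6) = 0.063605
L_1(4.6) = (4.6 - (-3))/(0 - (-3)) × (4.6 - 3)/(0 - 3) × (4.6 - 6)/(0 - 6) = -0.315259
L_2(4.6) = (4.6 - (-3))/(3 - (-3)) × (4.6 - 0)/(3 - 0) × (4.6 - 6)/(3 - 6) = 0.906370
L_3(4.6) = (4.6 - (-3))/(6 - (-3)) × (4.6 - 0)/(6 - 0) × (4.6 - 3)/(6 - 3) = 0.345284

P(4.6) = (-8)×L_0(4.6) + 8×L_1(4.6) + (-3)×L_2(4.6) + 3×L_3(4.6)
P(4.6) = -4.714173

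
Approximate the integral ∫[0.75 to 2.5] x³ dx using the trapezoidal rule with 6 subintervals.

f(x) = x³
a = 0.75, b = 2.5, n = 6
h = (b - a)/n = 0.291667

Trapezoidal rule: (h/2)[f(x₀) + 2f(x₁) + 2f(x₂) + ... + f(xₙ)]

x_0 = 0.7500, f(x_0) = 0.421875, coefficient = 1
x_1 = 1.0417, f(x_1) = 1.130281, coefficient = 2
x_2 = 1.3333, f(x_2) = 2.370370, coefficient = 2
x_3 = 1.6250, f(x_3) = 4.291016, coefficient = 2
x_4 = 1.9167, f(x_4) = 7.041088, coefficient = 2
x_5 = 2.2083, f(x_5) = 10.769459, coefficient = 2
x_6 = 2.5000, f(x_6) = 15.625000, coefficient = 1

I ≈ (0.291667/2) × 67.251302 = 9.807482
Exact value: 9.686523
Error: 0.120958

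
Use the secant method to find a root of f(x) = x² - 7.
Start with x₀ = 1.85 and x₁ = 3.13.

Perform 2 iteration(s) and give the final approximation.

f(x) = x² - 7
x₀ = 1.85, x₁ = 3.13

Secant formula: x_{n+1} = x_n - f(x_n)(x_n - x_{n-1})/(f(x_n) - f(x_{n-1}))

Iteration 1:
  f(1.850000) = -3.577500
  f(3.130000) = 2.796900
  x_2 = 3.130000 - 2.796900×(3.130000 - 1.850000)/(2.796900 - (-3.577500))
       = 2.568373
Iteration 2:
  f(3.130000) = 2.796900
  f(2.568373) = -0.403458
  x_3 = 2.568373 - (-0.403458)×(2.568373 - 3.130000)/(-0.403458 - 2.796900)
       = 2.639176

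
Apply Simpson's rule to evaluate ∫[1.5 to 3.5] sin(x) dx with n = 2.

f(x) = sin(x)
a = 1.5, b = 3.5, n = 2
h = (b - a)/n = 1.000000

Simpson's rule: (h/3)[f(x₀) + 4f(x₁) + 2f(x₂) + ... + f(xₙ)]

x_0 = 1.5000, f(x_0) = 0.997495, coefficient = 1
x_1 = 2.5000, f(x_1) = 0.598472, coefficient = 4
x_2 = 3.5000, f(x_2) = -0.350783, coefficient = 1

I ≈ (1.000000/3) × 3.040600 = 1.013533
Exact value: 1.007194
Error: 0.006340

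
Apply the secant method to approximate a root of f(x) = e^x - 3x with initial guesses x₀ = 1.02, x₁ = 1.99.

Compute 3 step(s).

f(x) = e^x - 3x
x₀ = 1.02, x₁ = 1.99

Secant formula: x_{n+1} = x_n - f(x_n)(x_n - x_{n-1})/(f(x_n) - f(x_{n-1}))

Iteration 1:
  f(1.020000) = -0.286805
  f(1.990000) = 1.345534
  x_2 = 1.990000 - 1.345534×(1.990000 - 1.020000)/(1.345534 - (-0.286805))
       = 1.190431
Iteration 2:
  f(1.990000) = 1.345534
  f(1.190431) = -0.282795
  x_3 = 1.190431 - (-0.282795)×(1.190431 - 1.990000)/(-0.282795 - 1.345534)
       = 1.329294
Iteration 3:
  f(1.190431) = -0.282795
  f(1.329294) = -0.209507
  x_4 = 1.329294 - (-0.209507)×(1.329294 - 1.190431)/(-0.209507 - (-0.282795))
       = 1.726262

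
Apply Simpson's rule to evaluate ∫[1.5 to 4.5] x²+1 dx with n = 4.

f(x) = x²+1
a = 1.5, b = 4.5, n = 4
h = (b - a)/n = 0.750000

Simpson's rule: (h/3)[f(x₀) + 4f(x₁) + 2f(x₂) + ... + f(xₙ)]

x_0 = 1.5000, f(x_0) = 3.250000, coefficient = 1
x_1 = 2.2500, f(x_1) = 6.062500, coefficient = 4
x_2 = 3.0000, f(x_2) = 10.000000, coefficient = 2
x_3 = 3.7500, f(x_3) = 15.062500, coefficient = 4
x_4 = 4.5000, f(x_4) = 21.250000, coefficient = 1

I ≈ (0.750000/3) × 129.000000 = 32.250000
Exact value: 32.250000
Error: 0.000000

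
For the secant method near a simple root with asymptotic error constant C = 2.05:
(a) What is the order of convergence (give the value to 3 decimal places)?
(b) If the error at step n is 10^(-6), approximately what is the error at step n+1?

(a) Secant method has superlinear convergence with order φ = (1+√5)/2 ≈ 1.618.
    This means |e_{n+1}| ≈ C|e_n|^1.618.

(b) With |e_n| = 10^(-6) and C = 2.05:
    |e_{n+1}| ≈ 2.05 × (10^(-6))^1.618 = 2.05 × 10^(-9.71)

(a) ≈ 1.618 (golden ratio); (b) |e_{n+1}| ≈ 4.014e-10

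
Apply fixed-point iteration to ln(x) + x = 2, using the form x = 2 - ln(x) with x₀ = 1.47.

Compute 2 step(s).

Equation: ln(x) + x = 2
Fixed-point form: x = 2 - ln(x)
x₀ = 1.47

x_1 = g(1.470000) = 1.614738
x_2 = g(1.614738) = 1.520828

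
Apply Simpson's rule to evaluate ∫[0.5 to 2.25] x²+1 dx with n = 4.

f(x) = x²+1
a = 0.5, b = 2.25, n = 4
h = (b - a)/n = 0.437500

Simpson's rule: (h/3)[f(x₀) + 4f(x₁) + 2f(x₂) + ... + f(xₙ)]

x_0 = 0.5000, f(x_0) = 1.250000, coefficient = 1
x_1 = 0.9375, f(x_1) = 1.878906, coefficient = 4
x_2 = 1.3750, f(x_2) = 2.890625, coefficient = 2
x_3 = 1.8125, f(x_3) = 4.285156, coefficient = 4
x_4 = 2.2500, f(x_4) = 6.062500, coefficient = 1

I ≈ (0.437500/3) × 37.750000 = 5.505208
Exact value: 5.505208
Error: 0.000000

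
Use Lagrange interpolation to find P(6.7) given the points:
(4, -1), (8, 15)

Lagrange interpolation formula:
P(x) = Σ yᵢ × Lᵢ(x)
where Lᵢ(x) = Π_{j≠i} (x - xⱼ)/(xᵢ - xⱼ)

L_0(6.7) = (6.7 - 8)/(4 - 8) = 0.325000
L_1(6.7) = (6.7 - 4)/(8 - 4) = 0.675000

P(6.7) = (-1)×L_0(6.7) + 15×L_1(6.7)
P(6.7) = 9.800000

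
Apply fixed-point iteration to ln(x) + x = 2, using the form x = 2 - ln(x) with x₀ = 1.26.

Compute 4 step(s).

Equation: ln(x) + x = 2
Fixed-point form: x = 2 - ln(x)
x₀ = 1.26

x_1 = g(1.260000) = 1.768888
x_2 = g(1.768888) = 1.429649
x_3 = g(1.429649) = 1.642571
x_4 = g(1.642571) = 1.503737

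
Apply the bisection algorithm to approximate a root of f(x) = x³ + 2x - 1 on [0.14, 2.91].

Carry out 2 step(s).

f(x) = x³ + 2x - 1
Initial interval: [0.14, 2.91]

Iteration 1:
  c_1 = (0.140000 + 2.910000)/2 = 1.525000
  f(c_1) = f(1.525000) = 5.596578
  f(a) × f(c) < 0, new interval: [0.140000, 1.525000]
Iteration 2:
  c_2 = (0.140000 + 1.525000)/2 = 0.832500
  f(c_2) = f(0.832500) = 1.241969
  f(a) × f(c) < 0, new interval: [0.140000, 0.832500]

After 2 iteration(s), the approximation is c_2 = 0.832500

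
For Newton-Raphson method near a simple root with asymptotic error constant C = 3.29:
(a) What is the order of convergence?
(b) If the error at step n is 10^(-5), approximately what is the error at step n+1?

(a) Newton-Raphson has quadratic (order 2) convergence near simple roots.
    This means |e_{n+1}| ≈ C|e_n|².

(b) With |e_n| = 10^(-5) and C = 3.29:
    |e_{n+1}| ≈ 3.29 × (10^(-5))² = 3.29 × 10^(-10)

(a) 2 (quadratic); (b) |e_{n+1}| ≈ 3.290e-10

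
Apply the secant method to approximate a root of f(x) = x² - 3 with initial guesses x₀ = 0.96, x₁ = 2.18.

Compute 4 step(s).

f(x) = x² - 3
x₀ = 0.96, x₁ = 2.18

Secant formula: x_{n+1} = x_n - f(x_n)(x_n - x_{n-1})/(f(x_n) - f(x_{n-1}))

Iteration 1:
  f(0.960000) = -2.078400
  f(2.180000) = 1.752400
  x_2 = 2.180000 - 1.752400×(2.180000 - 0.960000)/(1.752400 - (-2.078400))
       = 1.621911
Iteration 2:
  f(2.180000) = 1.752400
  f(1.621911) = -0.369405
  x_3 = 1.621911 - (-0.369405)×(1.621911 - 2.180000)/(-0.369405 - 1.752400)
       = 1.719074
Iteration 3:
  f(1.621911) = -0.369405
  f(1.719074) = -0.044785
  x_4 = 1.719074 - (-0.044785)×(1.719074 - 1.621911)/(-0.044785 - (-0.369405))
       = 1.732479
Iteration 4:
  f(1.719074) = -0.044785
  f(1.732479) = 0.001482
  x_5 = 1.732479 - 0.001482×(1.732479 - 1.719074)/(0.001482 - (-0.044785))
       = 1.732049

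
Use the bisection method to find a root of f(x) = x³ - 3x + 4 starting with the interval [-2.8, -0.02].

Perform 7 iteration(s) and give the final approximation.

f(x) = x³ - 3x + 4
Initial interval: [-2.8, -0.02]

Iteration 1:
  c_1 = (-2.800000 + (-0.020000))/2 = -1.410000
  f(c_1) = f(-1.410000) = 5.426779
  f(a) × f(c) < 0, new interval: [-2.800000, -1.410000]
Iteration 2:
  c_2 = (-2.800000 + (-1.410000))/2 = -2.105000
  f(c_2) = f(-2.105000) = 0.987692
  f(a) × f(c) < 0, new interval: [-2.800000, -2.105000]
Iteration 3:
  c_3 = (-2.800000 + (-2.105000))/2 = -2.452500
  f(c_3) = f(-2.452500) = -3.393690
  f(a) × f(c) ≥ 0, new interval: [-2.452500, -2.105000]
Iteration 4:
  c_4 = (-2.452500 + (-2.105000))/2 = -2.278750
  f(c_4) = f(-2.278750) = -0.996619
  f(a) × f(c) ≥ 0, new interval: [-2.278750, -2.105000]
Iteration 5:
  c_5 = (-2.278750 + (-2.105000))/2 = -2.191875
  f(c_5) = f(-2.191875) = 0.045165
  f(a) × f(c) < 0, new interval: [-2.278750, -2.191875]
Iteration 6:
  c_6 = (-2.278750 + (-2.191875))/2 = -2.235312
  f(c_6) = f(-2.235312) = -0.463074
  f(a) × f(c) ≥ 0, new interval: [-2.235312, -2.191875]
Iteration 7:
  c_7 = (-2.235312 + (-2.191875))/2 = -2.213594
  f(c_7) = f(-2.213594) = -0.205822
  f(a) × f(c) ≥ 0, new interval: [-2.213594, -2.191875]

After 7 iteration(s), the approximation is c_7 = -2.213594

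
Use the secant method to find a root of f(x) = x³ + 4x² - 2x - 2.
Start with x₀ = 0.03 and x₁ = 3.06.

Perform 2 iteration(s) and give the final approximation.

f(x) = x³ + 4x² - 2x - 2
x₀ = 0.03, x₁ = 3.06

Secant formula: x_{n+1} = x_n - f(x_n)(x_n - x_{n-1})/(f(x_n) - f(x_{n-1}))

Iteration 1:
  f(0.030000) = -2.056373
  f(3.060000) = 57.987016
  x_2 = 3.060000 - 57.987016×(3.060000 - 0.030000)/(57.987016 - (-2.056373))
       = 0.133772
Iteration 2:
  f(3.060000) = 57.987016
  f(0.133772) = -2.193570
  x_3 = 0.133772 - (-2.193570)×(0.133772 - 3.060000)/(-2.193570 - 57.987016)
       = 0.240432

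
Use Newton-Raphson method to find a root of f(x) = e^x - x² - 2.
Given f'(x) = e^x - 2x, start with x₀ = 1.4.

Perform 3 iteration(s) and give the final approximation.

f(x) = e^x - x² - 2
f'(x) = e^x - 2x
x₀ = 1.4

Newton-Raphson formula: x_{n+1} = x_n - f(x_n)/f'(x_n)

Iteration 1:
  f(1.400000) = 0.095200
  f'(1.400000) = 1.255200
  x_1 = 1.400000 - 0.095200/1.255200 = 1.324156
Iteration 2:
  f(1.324156) = 0.005622
  f'(1.324156) = 1.110699
  x_2 = 1.324156 - 0.005622/1.110699 = 1.319094
Iteration 3:
  f(1.319094) = 0.000022
  f'(1.319094) = 1.101843
  x_3 = 1.319094 - 0.000022/1.101843 = 1.319074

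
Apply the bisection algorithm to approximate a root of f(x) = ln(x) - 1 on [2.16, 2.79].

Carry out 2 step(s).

f(x) = ln(x) - 1
Initial interval: [2.16, 2.79]

Iteration 1:
  c_1 = (2.160000 + 2.790000)/2 = 2.475000
  f(c_1) = f(2.475000) = -0.093760
  f(a) × f(c) ≥ 0, new interval: [2.475000, 2.790000]
Iteration 2:
  c_2 = (2.475000 + 2.790000)/2 = 2.632500
  f(c_2) = f(2.632500) = -0.032066
  f(a) × f(c) ≥ 0, new interval: [2.632500, 2.790000]

After 2 iteration(s), the approximation is c_2 = 2.632500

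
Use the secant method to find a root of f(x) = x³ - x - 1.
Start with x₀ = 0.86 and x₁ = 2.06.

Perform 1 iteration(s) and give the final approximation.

f(x) = x³ - x - 1
x₀ = 0.86, x₁ = 2.06

Secant formula: x_{n+1} = x_n - f(x_n)(x_n - x_{n-1})/(f(x_n) - f(x_{n-1}))

Iteration 1:
  f(0.860000) = -1.223944
  f(2.060000) = 5.681816
  x_2 = 2.060000 - 5.681816×(2.060000 - 0.860000)/(5.681816 - (-1.223944))
       = 1.072682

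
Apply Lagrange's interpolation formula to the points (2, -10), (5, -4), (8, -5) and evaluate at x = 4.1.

Lagrange interpolation formula:
P(x) = Σ yᵢ × Lᵢ(x)
where Lᵢ(x) = Π_{j≠i} (x - xⱼ)/(xᵢ - xⱼ)

L_0(4.1) = (4.1 - 5)/(2 - 5) × (4.1 - 8)/(2 - 8) = 0.195000
L_1(4.1) = (4.1 - 2)/(5 - 2) × (4.1 - 8)/(5 - 8) = 0.910000
L_2(4.1) = (4.1 - 2)/(8 - 2) × (4.1 - 5)/(8 - 5) = -0.105000

P(4.1) = (-10)×L_0(4.1) + (-4)×L_1(4.1) + (-5)×L_2(4.1)
P(4.1) = -5.065000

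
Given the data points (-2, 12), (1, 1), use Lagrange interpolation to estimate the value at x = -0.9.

Lagrange interpolation formula:
P(x) = Σ yᵢ × Lᵢ(x)
where Lᵢ(x) = Π_{j≠i} (x - xⱼ)/(xᵢ - xⱼ)

L_0(-0.9) = (-0.9 - 1)/(-2 - 1) = 0.633333
L_1(-0.9) = (-0.9 - (-2))/(1 - (-2)) = 0.366667

P(-0.9) = 12×L_0(-0.9) + 1×L_1(-0.9)
P(-0.9) = 7.966667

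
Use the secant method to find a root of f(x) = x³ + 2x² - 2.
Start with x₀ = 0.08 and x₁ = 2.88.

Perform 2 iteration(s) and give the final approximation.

f(x) = x³ + 2x² - 2
x₀ = 0.08, x₁ = 2.88

Secant formula: x_{n+1} = x_n - f(x_n)(x_n - x_{n-1})/(f(x_n) - f(x_{n-1}))

Iteration 1:
  f(0.080000) = -1.986688
  f(2.880000) = 38.476672
  x_2 = 2.880000 - 38.476672×(2.880000 - 0.080000)/(38.476672 - (-1.986688))
       = 0.217476
Iteration 2:
  f(2.880000) = 38.476672
  f(0.217476) = -1.895123
  x_3 = 0.217476 - (-1.895123)×(0.217476 - 2.880000)/(-1.895123 - 38.476672)
       = 0.342459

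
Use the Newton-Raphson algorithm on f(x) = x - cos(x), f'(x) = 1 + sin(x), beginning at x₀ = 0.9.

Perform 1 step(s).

f(x) = x - cos(x)
f'(x) = 1 + sin(x)
x₀ = 0.9

Newton-Raphson formula: x_{n+1} = x_n - f(x_n)/f'(x_n)

Iteration 1:
  f(0.900000) = 0.278390
  f'(0.900000) = 1.783327
  x_1 = 0.900000 - 0.278390/1.783327 = 0.743893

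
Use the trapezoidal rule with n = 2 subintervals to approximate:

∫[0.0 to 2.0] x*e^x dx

f(x) = x*e^x
a = 0.0, b = 2.0, n = 2
h = (b - a)/n = 1.000000

Trapezoidal rule: (h/2)[f(x₀) + 2f(x₁) + 2f(x₂) + ... + f(xₙ)]

x_0 = 0.0000, f(x_0) = 0.000000, coefficient = 1
x_1 = 1.0000, f(x_1) = 2.718282, coefficient = 2
x_2 = 2.0000, f(x_2) = 14.778112, coefficient = 1

I ≈ (1.000000/2) × 20.214676 = 10.107338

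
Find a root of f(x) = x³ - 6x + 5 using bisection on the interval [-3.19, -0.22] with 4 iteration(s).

f(x) = x³ - 6x + 5
Initial interval: [-3.19, -0.22]

Iteration 1:
  c_1 = (-3.190000 + (-0.220000))/2 = -1.705000
  f(c_1) = f(-1.705000) = 10.273522
  f(a) × f(c) < 0, new interval: [-3.190000, -1.705000]
Iteration 2:
  c_2 = (-3.190000 + (-1.705000))/2 = -2.447500
  f(c_2) = f(-2.447500) = 5.023848
  f(a) × f(c) < 0, new interval: [-3.190000, -2.447500]
Iteration 3:
  c_3 = (-3.190000 + (-2.447500))/2 = -2.818750
  f(c_3) = f(-2.818750) = -0.483460
  f(a) × f(c) ≥ 0, new interval: [-2.818750, -2.447500]
Iteration 4:
  c_4 = (-2.818750 + (-2.447500))/2 = -2.633125
  f(c_4) = f(-2.633125) = 2.542380
  f(a) × f(c) < 0, new interval: [-2.818750, -2.633125]

After 4 iteration(s), the approximation is c_4 = -2.633125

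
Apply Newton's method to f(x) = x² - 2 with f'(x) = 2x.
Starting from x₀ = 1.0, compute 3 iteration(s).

f(x) = x² - 2
f'(x) = 2x
x₀ = 1.0

Newton-Raphson formula: x_{n+1} = x_n - f(x_n)/f'(x_n)

Iteration 1:
  f(1.000000) = -1.000000
  f'(1.000000) = 2.000000
  x_1 = 1.000000 - (-1.000000)/2.000000 = 1.500000
Iteration 2:
  f(1.500000) = 0.250000
  f'(1.500000) = 3.000000
  x_2 = 1.500000 - 0.250000/3.000000 = 1.416667
Iteration 3:
  f(1.416667) = 0.006944
  f'(1.416667) = 2.833333
  x_3 = 1.416667 - 0.006944/2.833333 = 1.414216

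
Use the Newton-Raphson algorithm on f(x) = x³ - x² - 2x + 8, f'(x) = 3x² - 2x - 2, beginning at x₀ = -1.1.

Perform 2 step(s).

f(x) = x³ - x² - 2x + 8
f'(x) = 3x² - 2x - 2
x₀ = -1.1

Newton-Raphson formula: x_{n+1} = x_n - f(x_n)/f'(x_n)

Iteration 1:
  f(-1.100000) = 7.659000
  f'(-1.100000) = 3.830000
  x_1 = -1.100000 - 7.659000/3.830000 = -3.099739
Iteration 2:
  f(-3.099739) = -25.192377
  f'(-3.099739) = 33.024622
  x_2 = -3.099739 - (-25.192377)/33.024622 = -2.336903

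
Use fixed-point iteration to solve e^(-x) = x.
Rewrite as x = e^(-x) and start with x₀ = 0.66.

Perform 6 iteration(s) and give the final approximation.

Equation: e^(-x) = x
Fixed-point form: x = e^(-x)
x₀ = 0.66

x_1 = g(0.660000) = 0.516851
x_2 = g(0.516851) = 0.596395
x_3 = g(0.596395) = 0.550793
x_4 = g(0.550793) = 0.576492
x_5 = g(0.576492) = 0.561866
x_6 = g(0.561866) = 0.570144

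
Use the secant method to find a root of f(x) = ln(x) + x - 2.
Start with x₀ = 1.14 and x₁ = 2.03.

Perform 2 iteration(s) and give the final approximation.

f(x) = ln(x) + x - 2
x₀ = 1.14, x₁ = 2.03

Secant formula: x_{n+1} = x_n - f(x_n)(x_n - x_{n-1})/(f(x_n) - f(x_{n-1}))

Iteration 1:
  f(1.140000) = -0.728972
  f(2.030000) = 0.738036
  x_2 = 2.030000 - 0.738036×(2.030000 - 1.140000)/(0.738036 - (-0.728972))
       = 1.582251
Iteration 2:
  f(2.030000) = 0.738036
  f(1.582251) = 0.041099
  x_3 = 1.582251 - 0.041099×(1.582251 - 2.030000)/(0.041099 - 0.738036)
       = 1.555847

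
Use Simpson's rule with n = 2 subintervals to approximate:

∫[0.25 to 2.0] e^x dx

f(x) = e^x
a = 0.25, b = 2.0, n = 2
h = (b - a)/n = 0.875000

Simpson's rule: (h/3)[f(x₀) + 4f(x₁) + 2f(x₂) + ... + f(xₙ)]

x_0 = 0.2500, f(x_0) = 1.284025, coefficient = 1
x_1 = 1.1250, f(x_1) = 3.080217, coefficient = 4
x_2 = 2.0000, f(x_2) = 7.389056, coefficient = 1

I ≈ (0.875000/3) × 20.993949 = 6.123235
Exact value: 6.105031
Error: 0.018204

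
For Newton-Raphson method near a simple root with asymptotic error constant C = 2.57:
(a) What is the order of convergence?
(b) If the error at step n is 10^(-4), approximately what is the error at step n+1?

(a) Newton-Raphson has quadratic (order 2) convergence near simple roots.
    This means |e_{n+1}| ≈ C|e_n|².

(b) With |e_n| = 10^(-4) and C = 2.57:
    |e_{n+1}| ≈ 2.57 × (10^(-4))² = 2.57 × 10^(-8)

(a) 2 (quadratic); (b) |e_{n+1}| ≈ 2.570e-08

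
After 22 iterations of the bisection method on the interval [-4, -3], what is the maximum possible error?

Bisection error bound: |error| ≤ (b-a)/2^n
|error| ≤ (-3 - (-4))/2^22 = 1/2^22
|error| ≤ 0.0000002384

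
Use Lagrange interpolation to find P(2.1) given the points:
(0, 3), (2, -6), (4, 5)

Lagrange interpolation formula:
P(x) = Σ yᵢ × Lᵢ(x)
where Lᵢ(x) = Π_{j≠i} (x - xⱼ)/(xᵢ - xⱼ)

L_0(2.1) = (2.1 - 2)/(0 - 2) × (2.1 - 4)/(0 - 4) = -0.023750
L_1(2.1) = (2.1 - 0)/(2 - 0) × (2.1 - 4)/(2 - 4) = 0.997500
L_2(2.1) = (2.1 - 0)/(4 - 0) × (2.1 - 2)/(4 - 2) = 0.026250

P(2.1) = 3×L_0(2.1) + (-6)×L_1(2.1) + 5×L_2(2.1)
P(2.1) = -5.925000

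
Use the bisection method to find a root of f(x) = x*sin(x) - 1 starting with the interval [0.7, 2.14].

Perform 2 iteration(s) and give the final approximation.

f(x) = x*sin(x) - 1
Initial interval: [0.7, 2.14]

Iteration 1:
  c_1 = (0.700000 + 2.140000)/2 = 1.420000
  f(c_1) = f(1.420000) = 0.403886
  f(a) × f(c) < 0, new interval: [0.700000, 1.420000]
Iteration 2:
  c_2 = (0.700000 + 1.420000)/2 = 1.060000
  f(c_2) = f(1.060000) = -0.075303
  f(a) × f(c) ≥ 0, new interval: [1.060000, 1.420000]

After 2 iteration(s), the approximation is c_2 = 1.060000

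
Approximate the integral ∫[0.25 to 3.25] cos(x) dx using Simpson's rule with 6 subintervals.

f(x) = cos(x)
a = 0.25, b = 3.25, n = 6
h = (b - a)/n = 0.500000

Simpson's rule: (h/3)[f(x₀) + 4f(x₁) + 2f(x₂) + ... + f(xₙ)]

x_0 = 0.2500, f(x_0) = 0.968912, coefficient = 1
x_1 = 0.7500, f(x_1) = 0.731689, coefficient = 4
x_2 = 1.2500, f(x_2) = 0.315322, coefficient = 2
x_3 = 1.7500, f(x_3) = -0.178246, coefficient = 4
x_4 = 2.2500, f(x_4) = -0.628174, coefficient = 2
x_5 = 2.7500, f(x_5) = -0.924302, coefficient = 4
x_6 = 3.2500, f(x_6) = -0.994130, coefficient = 1

I ≈ (0.500000/3) × -2.134358 = -0.355726
Exact value: -0.355599
Error: 0.000127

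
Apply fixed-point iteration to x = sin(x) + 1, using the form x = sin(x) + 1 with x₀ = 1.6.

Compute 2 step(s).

Equation: x = sin(x) + 1
Fixed-point form: x = sin(x) + 1
x₀ = 1.6

x_1 = g(1.600000) = 1.999574
x_2 = g(1.999574) = 1.909475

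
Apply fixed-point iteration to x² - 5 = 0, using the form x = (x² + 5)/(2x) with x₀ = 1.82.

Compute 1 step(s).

Equation: x² - 5 = 0
Fixed-point form: x = (x² + 5)/(2x)
x₀ = 1.82

x_1 = g(1.820000) = 2.283626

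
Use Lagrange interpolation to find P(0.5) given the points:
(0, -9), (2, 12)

Lagrange interpolation formula:
P(x) = Σ yᵢ × Lᵢ(x)
where Lᵢ(x) = Π_{j≠i} (x - xⱼ)/(xᵢ - xⱼ)

L_0(0.5) = (0.5 - 2)/(0 - 2) = 0.750000
L_1(0.5) = (0.5 - 0)/(2 - 0) = 0.250000

P(0.5) = (-9)×L_0(0.5) + 12×L_1(0.5)
P(0.5) = -3.750000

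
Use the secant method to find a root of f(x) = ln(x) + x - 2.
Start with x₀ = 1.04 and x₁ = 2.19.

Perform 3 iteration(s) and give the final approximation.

f(x) = ln(x) + x - 2
x₀ = 1.04, x₁ = 2.19

Secant formula: x_{n+1} = x_n - f(x_n)(x_n - x_{n-1})/(f(x_n) - f(x_{n-1}))

Iteration 1:
  f(1.040000) = -0.920779
  f(2.190000) = 0.973902
  x_2 = 2.190000 - 0.973902×(2.190000 - 1.040000)/(0.973902 - (-0.920779))
       = 1.598878
Iteration 2:
  f(2.190000) = 0.973902
  f(1.598878) = 0.068181
  x_3 = 1.598878 - 0.068181×(1.598878 - 2.190000)/(0.068181 - 0.973902)
       = 1.554380
Iteration 3:
  f(1.598878) = 0.068181
  f(1.554380) = -0.004543
  x_4 = 1.554380 - (-0.004543)×(1.554380 - 1.598878)/(-0.004543 - 0.068181)
       = 1.557160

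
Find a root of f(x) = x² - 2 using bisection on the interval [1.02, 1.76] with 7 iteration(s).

f(x) = x² - 2
Initial interval: [1.02, 1.76]

Iteration 1:
  c_1 = (1.020000 + 1.760000)/2 = 1.390000
  f(c_1) = f(1.390000) = -0.067900
  f(a) × f(c) ≥ 0, new interval: [1.390000, 1.760000]
Iteration 2:
  c_2 = (1.390000 + 1.760000)/2 = 1.575000
  f(c_2) = f(1.575000) = 0.480625
  f(a) × f(c) < 0, new interval: [1.390000, 1.575000]
Iteration 3:
  c_3 = (1.390000 + 1.575000)/2 = 1.482500
  f(c_3) = f(1.482500) = 0.197806
  f(a) × f(c) < 0, new interval: [1.390000, 1.482500]
Iteration 4:
  c_4 = (1.390000 + 1.482500)/2 = 1.436250
  f(c_4) = f(1.436250) = 0.062814
  f(a) × f(c) < 0, new interval: [1.390000, 1.436250]
Iteration 5:
  c_5 = (1.390000 + 1.436250)/2 = 1.413125
  f(c_5) = f(1.413125) = -0.003078
  f(a) × f(c) ≥ 0, new interval: [1.413125, 1.436250]
Iteration 6:
  c_6 = (1.413125 + 1.436250)/2 = 1.424688
  f(c_6) = f(1.424688) = 0.029734
  f(a) × f(c) < 0, new interval: [1.413125, 1.424688]
Iteration 7:
  c_7 = (1.413125 + 1.424688)/2 = 1.418906
  f(c_7) = f(1.418906) = 0.013295
  f(a) × f(c) < 0, new interval: [1.413125, 1.418906]

After 7 iteration(s), the approximation is c_7 = 1.418906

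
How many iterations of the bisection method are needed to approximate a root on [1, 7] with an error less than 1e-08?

We need (b-a)/2^n ≤ 1e-08
(7 - 1)/2^n ≤ 1e-08
6/2^n ≤ 1e-08
2^n ≥ 600000000
n ≥ log₂(600000000) = 29.16
n ≥ 30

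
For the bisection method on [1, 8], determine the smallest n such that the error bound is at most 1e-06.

We need (b-a)/2^n ≤ 1e-06
(8 - 1)/2^n ≤ 1e-06
7/2^n ≤ 1e-06
2^n ≥ 7000000
n ≥ log₂(7000000) = 22.74
n ≥ 23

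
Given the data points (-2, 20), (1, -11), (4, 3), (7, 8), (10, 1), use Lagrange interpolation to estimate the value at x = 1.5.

Lagrange interpolation formula:
P(x) = Σ yᵢ × Lᵢ(x)
where Lᵢ(x) = Π_{j≠i} (x - xⱼ)/(xᵢ - xⱼ)

L_0(1.5) = (1.5 - 1)/(-2 - 1) × (1.5 - 4)/(-2 - 4) × (1.5 - 7)/(-2 - 7) × (1.5 - 10)/(-2 - 10) = -0.030060
L_1(1.5) = (1.5 - (-2))/(1 - (-2)) × (1.5 - 4)/(1 - 4) × (1.5 - 7)/(1 - 7) × (1.5 - 10)/(1 - 10) = 0.841692
L_2(1.5) = (1.5 - (-2))/(4 - (-2)) × (1.5 - 1)/(4 - 1) × (1.5 - 7)/(4 - 7) × (1.5 - 10)/(4 - 10) = 0.252508
L_3(1.5) = (1.5 - (-2))/(7 - (-2)) × (1.5 - 1)/(7 - 1) × (1.5 - 4)/(7 - 4) × (1.5 - 10)/(7 - 10) = -0.076517
L_4(1.5) = (1.5 - (-2))/(10 - (-2)) × (1.5 - 1)/(10 - 1) × (1.5 - 4)/(10 - 4) × (1.5 - 7)/(10 - 7) = 0.012378

P(1.5) = 20×L_0(1.5) + (-11)×L_1(1.5) + 3×L_2(1.5) + 8×L_3(1.5) + 1×L_4(1.5)
P(1.5) = -9.702064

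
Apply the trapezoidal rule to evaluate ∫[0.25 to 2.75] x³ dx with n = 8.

f(x) = x³
a = 0.25, b = 2.75, n = 8
h = (b - a)/n = 0.312500

Trapezoidal rule: (h/2)[f(x₀) + 2f(x₁) + 2f(x₂) + ... + f(xₙ)]

x_0 = 0.2500, f(x_0) = 0.015625, coefficient = 1
x_1 = 0.5625, f(x_1) = 0.177979, coefficient = 2
x_2 = 0.8750, f(x_2) = 0.669922, coefficient = 2
x_3 = 1.1875, f(x_3) = 1.674561, coefficient = 2
x_4 = 1.5000, f(x_4) = 3.375000, coefficient = 2
x_5 = 1.8125, f(x_5) = 5.954346, coefficient = 2
x_6 = 2.1250, f(x_6) = 9.595703, coefficient = 2
x_7 = 2.4375, f(x_7) = 14.482178, coefficient = 2
x_8 = 2.7500, f(x_8) = 20.796875, coefficient = 1

I ≈ (0.312500/2) × 92.671875 = 14.479980
Exact value: 14.296875
Error: 0.183105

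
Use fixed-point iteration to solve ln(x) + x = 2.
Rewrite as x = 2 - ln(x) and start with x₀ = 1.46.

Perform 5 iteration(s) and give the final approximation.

Equation: ln(x) + x = 2
Fixed-point form: x = 2 - ln(x)
x₀ = 1.46

x_1 = g(1.460000) = 1.621564
x_2 = g(1.621564) = 1.516609
x_3 = g(1.516609) = 1.583523
x_4 = g(1.583523) = 1.540348
x_5 = g(1.540348) = 1.567992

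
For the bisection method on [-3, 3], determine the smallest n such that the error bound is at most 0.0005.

We need (b-a)/2^n ≤ 0.0005
(3 - (-3))/2^n ≤ 0.0005
6/2^n ≤ 0.0005
2^n ≥ 12000
n ≥ log₂(12000) = 13.55
n ≥ 14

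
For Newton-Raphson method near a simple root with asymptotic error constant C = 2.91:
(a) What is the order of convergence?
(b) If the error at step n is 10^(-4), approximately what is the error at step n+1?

(a) Newton-Raphson has quadratic (order 2) convergence near simple roots.
    This means |e_{n+1}| ≈ C|e_n|².

(b) With |e_n| = 10^(-4) and C = 2.91:
    |e_{n+1}| ≈ 2.91 × (10^(-4))² = 2.91 × 10^(-8)

(a) 2 (quadratic); (b) |e_{n+1}| ≈ 2.910e-08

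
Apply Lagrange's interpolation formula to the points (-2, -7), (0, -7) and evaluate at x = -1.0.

Lagrange interpolation formula:
P(x) = Σ yᵢ × Lᵢ(x)
where Lᵢ(x) = Π_{j≠i} (x - xⱼ)/(xᵢ - xⱼ)

L_0(-1.0) = (-1.0 - 0)/(-2 - 0) = 0.500000
L_1(-1.0) = (-1.0 - (-2))/(0 - (-2)) = 0.500000

P(-1.0) = (-7)×L_0(-1.0) + (-7)×L_1(-1.0)
P(-1.0) = -7.000000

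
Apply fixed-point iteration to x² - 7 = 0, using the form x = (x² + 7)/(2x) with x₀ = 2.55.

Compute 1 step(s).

Equation: x² - 7 = 0
Fixed-point form: x = (x² + 7)/(2x)
x₀ = 2.55

x_1 = g(2.550000) = 2.647549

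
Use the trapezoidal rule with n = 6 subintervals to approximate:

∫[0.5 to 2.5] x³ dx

f(x) = x³
a = 0.5, b = 2.5, n = 6
h = (b - a)/n = 0.333333

Trapezoidal rule: (h/2)[f(x₀) + 2f(x₁) + 2f(x₂) + ... + f(xₙ)]

x_0 = 0.5000, f(x_0) = 0.125000, coefficient = 1
x_1 = 0.8333, f(x_1) = 0.578704, coefficient = 2
x_2 = 1.1667, f(x_2) = 1.587963, coefficient = 2
x_3 = 1.5000, f(x_3) = 3.375000, coefficient = 2
x_4 = 1.8333, f(x_4) = 6.162037, coefficient = 2
x_5 = 2.1667, f(x_5) = 10.171296, coefficient = 2
x_6 = 2.5000, f(x_6) = 15.625000, coefficient = 1

I ≈ (0.333333/2) × 59.500000 = 9.916667
Exact value: 9.750000
Error: 0.166667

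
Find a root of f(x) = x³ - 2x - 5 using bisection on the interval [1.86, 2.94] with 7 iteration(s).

f(x) = x³ - 2x - 5
Initial interval: [1.86, 2.94]

Iteration 1:
  c_1 = (1.860000 + 2.940000)/2 = 2.400000
  f(c_1) = f(2.400000) = 4.024000
  f(a) × f(c) < 0, new interval: [1.860000, 2.400000]
Iteration 2:
  c_2 = (1.860000 + 2.400000)/2 = 2.130000
  f(c_2) = f(2.130000) = 0.403597
  f(a) × f(c) < 0, new interval: [1.860000, 2.130000]
Iteration 3:
  c_3 = (1.860000 + 2.130000)/2 = 1.995000
  f(c_3) = f(1.995000) = -1.049850
  f(a) × f(c) ≥ 0, new interval: [1.995000, 2.130000]
Iteration 4:
  c_4 = (1.995000 + 2.130000)/2 = 2.062500
  f(c_4) = f(2.062500) = -0.351318
  f(a) × f(c) ≥ 0, new interval: [2.062500, 2.130000]
Iteration 5:
  c_5 = (2.062500 + 2.130000)/2 = 2.096250
  f(c_5) = f(2.096250) = 0.018976
  f(a) × f(c) < 0, new interval: [2.062500, 2.096250]
Iteration 6:
  c_6 = (2.062500 + 2.096250)/2 = 2.079375
  f(c_6) = f(2.079375) = -0.167948
  f(a) × f(c) ≥ 0, new interval: [2.079375, 2.096250]
Iteration 7:
  c_7 = (2.079375 + 2.096250)/2 = 2.087813
  f(c_7) = f(2.087813) = -0.074932
  f(a) × f(c) ≥ 0, new interval: [2.087813, 2.096250]

After 7 iteration(s), the approximation is c_7 = 2.087813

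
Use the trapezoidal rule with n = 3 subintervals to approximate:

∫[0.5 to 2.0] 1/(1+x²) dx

f(x) = 1/(1+x²)
a = 0.5, b = 2.0, n = 3
h = (b - a)/n = 0.500000

Trapezoidal rule: (h/2)[f(x₀) + 2f(x₁) + 2f(x₂) + ... + f(xₙ)]

x_0 = 0.5000, f(x_0) = 0.800000, coefficient = 1
x_1 = 1.0000, f(x_1) = 0.500000, coefficient = 2
x_2 = 1.5000, f(x_2) = 0.307692, coefficient = 2
x_3 = 2.0000, f(x_3) = 0.200000, coefficient = 1

I ≈ (0.500000/2) × 2.615385 = 0.653846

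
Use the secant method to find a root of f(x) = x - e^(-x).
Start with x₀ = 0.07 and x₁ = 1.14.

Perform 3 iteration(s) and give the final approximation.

f(x) = x - e^(-x)
x₀ = 0.07, x₁ = 1.14

Secant formula: x_{n+1} = x_n - f(x_n)(x_n - x_{n-1})/(f(x_n) - f(x_{n-1}))

Iteration 1:
  f(0.070000) = -0.862394
  f(1.140000) = 0.820181
  x_2 = 1.140000 - 0.820181×(1.140000 - 0.070000)/(0.820181 - (-0.862394))
       = 0.618422
Iteration 2:
  f(1.140000) = 0.820181
  f(0.618422) = 0.079628
  x_3 = 0.618422 - 0.079628×(0.618422 - 1.140000)/(0.079628 - 0.820181)
       = 0.562339
Iteration 3:
  f(0.618422) = 0.079628
  f(0.562339) = -0.007535
  x_4 = 0.562339 - (-0.007535)×(0.562339 - 0.618422)/(-0.007535 - 0.079628)
       = 0.567188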